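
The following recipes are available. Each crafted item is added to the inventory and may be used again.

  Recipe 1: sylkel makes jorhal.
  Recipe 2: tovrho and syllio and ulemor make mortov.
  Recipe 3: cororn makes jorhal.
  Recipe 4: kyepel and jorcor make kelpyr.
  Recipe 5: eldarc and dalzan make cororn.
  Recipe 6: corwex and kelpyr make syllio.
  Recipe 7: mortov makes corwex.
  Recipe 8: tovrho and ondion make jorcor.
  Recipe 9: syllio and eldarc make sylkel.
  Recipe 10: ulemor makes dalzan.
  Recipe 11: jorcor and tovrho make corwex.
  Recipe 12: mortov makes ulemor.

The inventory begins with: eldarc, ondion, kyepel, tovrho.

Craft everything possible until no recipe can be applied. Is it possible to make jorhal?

Yes

tovrho and ondion → jorcor (Recipe 8).
kyepel and jorcor → kelpyr (Recipe 4).
Using Recipe 11, jorcor and tovrho make corwex.
Using Recipe 6, corwex and kelpyr make syllio.
Using Recipe 9, syllio and eldarc make sylkel.
Using Recipe 1, sylkel makes jorhal.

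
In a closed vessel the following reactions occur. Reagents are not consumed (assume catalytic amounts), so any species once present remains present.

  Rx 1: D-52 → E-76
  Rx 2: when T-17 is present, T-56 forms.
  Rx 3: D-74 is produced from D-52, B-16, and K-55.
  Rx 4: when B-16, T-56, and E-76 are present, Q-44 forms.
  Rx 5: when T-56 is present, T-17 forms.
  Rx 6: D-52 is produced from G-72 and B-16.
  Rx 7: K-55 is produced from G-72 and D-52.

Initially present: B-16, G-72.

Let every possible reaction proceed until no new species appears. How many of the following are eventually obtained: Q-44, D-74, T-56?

1

G-72 and B-16 present → D-52 forms (Rx 6).
G-72 and D-52 present → K-55 forms (Rx 7).
D-52, B-16, and K-55 present → D-74 forms (Rx 3).
Q-44 would need B-16, T-56, and E-76 (Rx 4), but T-56 never forms.
D-74: reached.
T-56 would need T-17 (Rx 2), but T-17 never forms.
Reached: D-74 — 1 of the 3.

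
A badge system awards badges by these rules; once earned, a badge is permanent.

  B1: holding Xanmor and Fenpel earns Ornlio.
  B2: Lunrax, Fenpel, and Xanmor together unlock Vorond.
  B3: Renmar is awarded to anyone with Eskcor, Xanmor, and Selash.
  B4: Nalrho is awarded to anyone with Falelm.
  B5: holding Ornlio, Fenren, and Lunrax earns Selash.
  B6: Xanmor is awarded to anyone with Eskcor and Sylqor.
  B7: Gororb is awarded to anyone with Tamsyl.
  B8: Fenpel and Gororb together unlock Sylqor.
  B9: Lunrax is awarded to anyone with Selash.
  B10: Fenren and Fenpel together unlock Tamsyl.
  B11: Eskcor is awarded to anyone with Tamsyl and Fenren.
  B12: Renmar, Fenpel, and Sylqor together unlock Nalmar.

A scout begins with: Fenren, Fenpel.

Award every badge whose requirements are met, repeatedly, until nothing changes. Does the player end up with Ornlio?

Yes

With Fenren and Fenpel, Tamsyl is earned (B10).
With Tamsyl and Fenren, Eskcor is earned (B11).
With Tamsyl, Gororb is earned (B7).
With Fenpel and Gororb, Sylqor is earned (B8).
With Eskcor and Sylqor, Xanmor is earned (B6).
With Xanmor and Fenpel, Ornlio is earned (B1).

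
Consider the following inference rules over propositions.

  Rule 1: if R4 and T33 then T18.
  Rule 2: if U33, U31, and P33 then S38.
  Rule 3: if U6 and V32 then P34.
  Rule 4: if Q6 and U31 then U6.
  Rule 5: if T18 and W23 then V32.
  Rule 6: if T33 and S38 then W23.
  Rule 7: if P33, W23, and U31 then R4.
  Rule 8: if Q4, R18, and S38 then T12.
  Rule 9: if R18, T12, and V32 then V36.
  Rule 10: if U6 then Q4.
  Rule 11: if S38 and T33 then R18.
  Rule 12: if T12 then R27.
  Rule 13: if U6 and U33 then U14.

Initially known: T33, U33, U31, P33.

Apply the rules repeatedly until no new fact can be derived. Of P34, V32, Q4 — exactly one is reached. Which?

From U33, U31, and P33, Rule 2 gives S38.
T33 and S38 hold, so W23 follows (Rule 6).
From P33, W23, and U31, Rule 7 gives R4.
From R4 and T33, Rule 1 gives T18.
From T18 and W23, Rule 5 gives V32.
Q4 would need U6 (Rule 10), but U6 is never established. P34 would need U6 and V32 (Rule 3), but U6 is never established.

V32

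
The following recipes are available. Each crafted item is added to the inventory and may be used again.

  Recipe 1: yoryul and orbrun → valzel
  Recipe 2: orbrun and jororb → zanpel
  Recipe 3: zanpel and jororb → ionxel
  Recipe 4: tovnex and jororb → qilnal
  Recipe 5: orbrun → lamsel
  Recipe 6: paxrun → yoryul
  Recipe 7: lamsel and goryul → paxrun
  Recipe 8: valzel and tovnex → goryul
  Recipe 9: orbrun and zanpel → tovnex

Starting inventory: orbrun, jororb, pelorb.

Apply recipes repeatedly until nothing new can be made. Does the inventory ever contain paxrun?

No

paxrun would need lamsel and goryul (Recipe 7), but goryul is never obtained.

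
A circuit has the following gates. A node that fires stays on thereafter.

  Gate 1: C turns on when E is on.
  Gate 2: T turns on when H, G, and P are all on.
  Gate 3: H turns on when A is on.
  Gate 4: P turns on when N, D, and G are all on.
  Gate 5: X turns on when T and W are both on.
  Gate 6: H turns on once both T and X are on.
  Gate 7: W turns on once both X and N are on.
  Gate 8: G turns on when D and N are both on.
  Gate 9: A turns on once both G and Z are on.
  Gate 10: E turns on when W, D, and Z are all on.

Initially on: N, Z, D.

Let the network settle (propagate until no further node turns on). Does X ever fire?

No

X would need T and W (Gate 5), but W never turns on.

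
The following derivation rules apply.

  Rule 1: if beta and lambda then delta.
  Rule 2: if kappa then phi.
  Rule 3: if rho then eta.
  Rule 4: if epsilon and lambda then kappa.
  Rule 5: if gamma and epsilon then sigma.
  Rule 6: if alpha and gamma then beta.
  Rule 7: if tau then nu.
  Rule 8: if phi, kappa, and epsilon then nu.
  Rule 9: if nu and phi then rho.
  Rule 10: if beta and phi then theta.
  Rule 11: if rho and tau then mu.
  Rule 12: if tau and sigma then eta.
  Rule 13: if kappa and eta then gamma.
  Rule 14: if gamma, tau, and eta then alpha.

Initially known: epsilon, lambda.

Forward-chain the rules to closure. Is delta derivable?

delta would need beta and lambda (Rule 1), but beta is never established.

No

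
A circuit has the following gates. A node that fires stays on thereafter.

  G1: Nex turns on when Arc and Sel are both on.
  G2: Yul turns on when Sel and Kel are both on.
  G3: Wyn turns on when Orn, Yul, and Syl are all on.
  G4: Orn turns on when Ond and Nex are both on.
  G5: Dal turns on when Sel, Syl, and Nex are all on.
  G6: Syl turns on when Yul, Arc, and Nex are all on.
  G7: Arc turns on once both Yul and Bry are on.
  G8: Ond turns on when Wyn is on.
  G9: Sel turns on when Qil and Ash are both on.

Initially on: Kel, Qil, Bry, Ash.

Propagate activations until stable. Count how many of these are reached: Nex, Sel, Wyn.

2

Qil and Ash are on, so Sel turns on (G9).
G2: Sel and Kel on → Yul on.
G7: Yul and Bry on → Arc on.
G1: Arc and Sel on → Nex on.
Nex: reached.
Sel: reached.
Wyn would need Orn, Yul, and Syl (G3), but Orn never turns on.
Reached: Nex and Sel — 2 of the 3.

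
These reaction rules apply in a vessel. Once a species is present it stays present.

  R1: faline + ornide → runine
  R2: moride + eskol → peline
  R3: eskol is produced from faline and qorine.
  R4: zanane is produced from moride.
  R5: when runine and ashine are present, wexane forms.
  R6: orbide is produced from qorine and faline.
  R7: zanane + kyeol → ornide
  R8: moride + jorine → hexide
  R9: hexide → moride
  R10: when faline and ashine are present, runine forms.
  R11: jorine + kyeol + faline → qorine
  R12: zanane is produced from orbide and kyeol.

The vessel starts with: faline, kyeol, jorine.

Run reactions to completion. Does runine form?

jorine, kyeol, and faline present → qorine forms (R11).
qorine and faline present → orbide forms (R6).
orbide and kyeol present → zanane forms (R12).
zanane and kyeol present → ornide forms (R7).
faline and ornide present → runine forms (R1).

Yes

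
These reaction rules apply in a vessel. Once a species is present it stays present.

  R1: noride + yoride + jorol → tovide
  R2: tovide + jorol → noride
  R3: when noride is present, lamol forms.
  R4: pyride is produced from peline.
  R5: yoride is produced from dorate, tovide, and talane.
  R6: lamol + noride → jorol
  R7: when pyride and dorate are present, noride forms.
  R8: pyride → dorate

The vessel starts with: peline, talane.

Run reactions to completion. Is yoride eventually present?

yoride would need dorate, tovide, and talane (R5), but tovide never forms.

No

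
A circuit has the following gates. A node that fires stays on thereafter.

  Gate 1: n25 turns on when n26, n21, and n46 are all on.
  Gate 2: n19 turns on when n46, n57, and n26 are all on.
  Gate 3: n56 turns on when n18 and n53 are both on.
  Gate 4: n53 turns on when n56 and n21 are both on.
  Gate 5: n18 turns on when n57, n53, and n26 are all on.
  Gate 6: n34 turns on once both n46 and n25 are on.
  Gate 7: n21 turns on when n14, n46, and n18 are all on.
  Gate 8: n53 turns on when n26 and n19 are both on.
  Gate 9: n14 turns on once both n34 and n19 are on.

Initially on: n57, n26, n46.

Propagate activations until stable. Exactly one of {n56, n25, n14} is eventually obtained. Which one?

n56

Gate 2: n46, n57, and n26 on → n19 on.
n26 and n19 are on, so n53 turns on (Gate 8).
n57, n53, and n26 are on, so n18 turns on (Gate 5).
n18 and n53 are on, so n56 turns on (Gate 3).
n25 would need n26, n21, and n46 (Gate 1), but n21 never turns on. n14 would need n34 and n19 (Gate 9), but n34 never turns on.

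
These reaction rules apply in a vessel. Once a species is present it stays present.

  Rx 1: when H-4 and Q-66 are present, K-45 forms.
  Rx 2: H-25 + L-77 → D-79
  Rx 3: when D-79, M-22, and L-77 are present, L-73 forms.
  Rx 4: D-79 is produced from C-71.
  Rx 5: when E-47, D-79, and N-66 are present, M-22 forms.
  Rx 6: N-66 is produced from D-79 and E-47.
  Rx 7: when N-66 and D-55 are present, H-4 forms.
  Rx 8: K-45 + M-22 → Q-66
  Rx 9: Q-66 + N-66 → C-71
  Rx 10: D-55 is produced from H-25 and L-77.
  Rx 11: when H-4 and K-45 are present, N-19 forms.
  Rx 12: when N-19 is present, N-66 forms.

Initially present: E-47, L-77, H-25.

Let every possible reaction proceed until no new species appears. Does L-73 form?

Yes

H-25 and L-77 present → D-79 forms (Rx 2).
D-79 and E-47 present → N-66 forms (Rx 6).
E-47, D-79, and N-66 present → M-22 forms (Rx 5).
D-79, M-22, and L-77 present → L-73 forms (Rx 3).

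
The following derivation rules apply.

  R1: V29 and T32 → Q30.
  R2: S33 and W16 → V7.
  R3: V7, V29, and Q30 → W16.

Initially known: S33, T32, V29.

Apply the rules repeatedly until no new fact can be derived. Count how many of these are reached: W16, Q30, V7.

1

V29 and T32 hold, so Q30 follows (R1).
W16 would need V7, V29, and Q30 (R3), but V7 is never established.
Q30: reached.
V7 would need S33 and W16 (R2), but W16 is never established.
Reached: Q30 — 1 of the 3.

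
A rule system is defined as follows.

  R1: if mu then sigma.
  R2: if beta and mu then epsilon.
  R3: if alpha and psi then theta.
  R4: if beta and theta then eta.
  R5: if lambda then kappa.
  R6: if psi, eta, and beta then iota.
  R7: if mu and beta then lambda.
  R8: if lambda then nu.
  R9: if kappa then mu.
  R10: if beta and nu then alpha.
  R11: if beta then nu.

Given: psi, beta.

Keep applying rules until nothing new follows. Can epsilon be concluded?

No

epsilon would need beta and mu (R2), but mu is never established.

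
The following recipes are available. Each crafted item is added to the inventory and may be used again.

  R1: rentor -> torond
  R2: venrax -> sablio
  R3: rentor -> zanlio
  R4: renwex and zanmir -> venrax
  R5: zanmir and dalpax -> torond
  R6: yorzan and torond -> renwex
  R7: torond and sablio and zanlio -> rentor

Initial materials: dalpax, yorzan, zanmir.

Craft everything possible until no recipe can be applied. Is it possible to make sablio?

zanmir and dalpax -> torond (R5).
Using R6, yorzan and torond make renwex.
Using R4, renwex and zanmir make venrax.
venrax -> sablio (R2).

Yes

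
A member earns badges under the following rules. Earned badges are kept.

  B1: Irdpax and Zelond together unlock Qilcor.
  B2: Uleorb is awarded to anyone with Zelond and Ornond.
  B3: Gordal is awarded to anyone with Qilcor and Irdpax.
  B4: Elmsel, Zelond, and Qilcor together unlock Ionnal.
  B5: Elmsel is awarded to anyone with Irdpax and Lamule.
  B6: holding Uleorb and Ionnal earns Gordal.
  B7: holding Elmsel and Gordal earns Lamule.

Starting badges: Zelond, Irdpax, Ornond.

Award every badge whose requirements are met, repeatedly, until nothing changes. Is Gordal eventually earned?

With Irdpax and Zelond, Qilcor is earned (B1).
With Qilcor and Irdpax, Gordal is earned (B3).

Yes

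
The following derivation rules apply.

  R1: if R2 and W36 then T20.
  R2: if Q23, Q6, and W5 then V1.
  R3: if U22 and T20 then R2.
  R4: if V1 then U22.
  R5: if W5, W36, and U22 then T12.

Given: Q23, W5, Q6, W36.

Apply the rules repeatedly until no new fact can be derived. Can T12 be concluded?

Yes

From Q23, Q6, and W5, R2 gives V1.
V1 holds, so U22 follows (R4).
From W5, W36, and U22, R5 gives T12.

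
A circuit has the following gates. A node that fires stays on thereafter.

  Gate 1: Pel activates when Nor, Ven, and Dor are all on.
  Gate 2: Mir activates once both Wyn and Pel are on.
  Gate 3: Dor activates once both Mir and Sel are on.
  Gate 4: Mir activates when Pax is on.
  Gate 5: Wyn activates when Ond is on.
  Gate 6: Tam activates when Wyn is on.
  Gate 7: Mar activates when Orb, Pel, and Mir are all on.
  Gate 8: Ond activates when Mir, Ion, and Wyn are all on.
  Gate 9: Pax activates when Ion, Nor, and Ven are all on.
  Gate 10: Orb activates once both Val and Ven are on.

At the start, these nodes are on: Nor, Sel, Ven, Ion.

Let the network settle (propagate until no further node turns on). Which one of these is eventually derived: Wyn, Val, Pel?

Ion, Nor, and Ven are on, so Pax activates (Gate 9).
Gate 4: Pax on → Mir on.
Gate 3: Mir and Sel on → Dor on.
Gate 1: Nor, Ven, and Dor on → Pel on.
Wyn would need Ond (Gate 5), but Ond never turns on. No rule produces Val, and it is not given.

Pel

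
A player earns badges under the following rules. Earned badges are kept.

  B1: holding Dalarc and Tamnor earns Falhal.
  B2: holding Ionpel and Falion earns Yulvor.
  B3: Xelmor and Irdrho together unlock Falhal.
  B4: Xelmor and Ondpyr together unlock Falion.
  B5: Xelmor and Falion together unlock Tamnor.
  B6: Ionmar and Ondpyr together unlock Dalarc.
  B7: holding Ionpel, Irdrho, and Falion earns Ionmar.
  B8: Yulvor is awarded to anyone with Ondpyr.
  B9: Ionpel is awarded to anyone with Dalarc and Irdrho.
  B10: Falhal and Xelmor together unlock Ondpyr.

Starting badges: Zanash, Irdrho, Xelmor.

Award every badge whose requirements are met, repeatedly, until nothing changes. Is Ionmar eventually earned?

No

Ionmar would need Ionpel, Irdrho, and Falion (B7), but Ionpel is never earned.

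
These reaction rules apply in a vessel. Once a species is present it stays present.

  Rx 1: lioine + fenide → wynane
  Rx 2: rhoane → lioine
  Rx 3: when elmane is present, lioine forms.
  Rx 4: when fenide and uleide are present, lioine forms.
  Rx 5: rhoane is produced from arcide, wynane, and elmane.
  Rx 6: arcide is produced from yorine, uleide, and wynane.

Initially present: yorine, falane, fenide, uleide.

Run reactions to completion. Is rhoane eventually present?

rhoane would need arcide, wynane, and elmane (Rx 5), but elmane never forms.

No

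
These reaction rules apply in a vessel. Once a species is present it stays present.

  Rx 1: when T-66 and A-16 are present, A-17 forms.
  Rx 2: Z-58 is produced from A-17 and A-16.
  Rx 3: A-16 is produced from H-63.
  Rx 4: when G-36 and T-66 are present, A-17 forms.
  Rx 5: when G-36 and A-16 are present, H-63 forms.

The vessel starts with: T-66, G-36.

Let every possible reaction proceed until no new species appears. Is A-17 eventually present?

G-36 and T-66 present → A-17 forms (Rx 4).

Yes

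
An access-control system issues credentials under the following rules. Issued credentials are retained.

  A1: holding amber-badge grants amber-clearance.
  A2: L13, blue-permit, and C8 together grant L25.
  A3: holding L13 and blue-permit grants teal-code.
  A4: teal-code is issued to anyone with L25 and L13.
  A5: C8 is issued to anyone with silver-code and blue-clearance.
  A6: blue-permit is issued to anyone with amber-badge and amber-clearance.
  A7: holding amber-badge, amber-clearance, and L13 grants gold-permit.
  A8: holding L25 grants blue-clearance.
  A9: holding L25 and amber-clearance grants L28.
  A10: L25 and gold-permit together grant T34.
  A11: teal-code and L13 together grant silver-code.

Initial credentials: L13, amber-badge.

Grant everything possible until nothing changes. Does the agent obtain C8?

C8 would need silver-code and blue-clearance (A5), but blue-clearance is never granted.

No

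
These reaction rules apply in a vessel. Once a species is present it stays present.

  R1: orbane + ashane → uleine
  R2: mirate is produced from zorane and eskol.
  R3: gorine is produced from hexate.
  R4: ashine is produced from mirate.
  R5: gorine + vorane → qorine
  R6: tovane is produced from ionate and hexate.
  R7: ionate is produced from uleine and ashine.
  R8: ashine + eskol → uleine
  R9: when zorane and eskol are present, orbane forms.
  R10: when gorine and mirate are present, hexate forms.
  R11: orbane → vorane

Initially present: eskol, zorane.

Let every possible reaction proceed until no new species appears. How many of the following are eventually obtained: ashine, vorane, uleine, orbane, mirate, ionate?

6

zorane and eskol present → mirate forms (R2).
zorane and eskol present → orbane forms (R9).
mirate present → ashine forms (R4).
orbane present → vorane forms (R11).
ashine and eskol present → uleine forms (R8).
uleine and ashine present → ionate forms (R7).
ashine: reached.
vorane: reached.
uleine: reached.
orbane: reached.
mirate: reached.
ionate: reached.
All 6 are reached.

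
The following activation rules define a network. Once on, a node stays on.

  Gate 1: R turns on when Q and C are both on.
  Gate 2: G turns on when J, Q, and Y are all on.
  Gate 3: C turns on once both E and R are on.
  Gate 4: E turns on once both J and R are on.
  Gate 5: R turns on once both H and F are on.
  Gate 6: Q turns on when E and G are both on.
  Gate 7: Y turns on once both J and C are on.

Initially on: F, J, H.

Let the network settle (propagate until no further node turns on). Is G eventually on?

G would need J, Q, and Y (Gate 2), but Q never turns on.

No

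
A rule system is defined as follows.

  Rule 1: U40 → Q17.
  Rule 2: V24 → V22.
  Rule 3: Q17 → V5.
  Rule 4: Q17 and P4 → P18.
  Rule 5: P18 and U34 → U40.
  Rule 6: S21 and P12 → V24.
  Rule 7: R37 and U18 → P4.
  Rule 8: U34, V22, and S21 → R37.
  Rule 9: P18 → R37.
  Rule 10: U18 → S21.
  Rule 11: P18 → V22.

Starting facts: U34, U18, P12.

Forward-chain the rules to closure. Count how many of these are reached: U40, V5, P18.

0

U40 would need P18 and U34 (Rule 5), but P18 is never established.
V5 would need Q17 (Rule 3), but Q17 is never established.
P18 would need Q17 and P4 (Rule 4), but Q17 is never established.
None of the 3 are reached.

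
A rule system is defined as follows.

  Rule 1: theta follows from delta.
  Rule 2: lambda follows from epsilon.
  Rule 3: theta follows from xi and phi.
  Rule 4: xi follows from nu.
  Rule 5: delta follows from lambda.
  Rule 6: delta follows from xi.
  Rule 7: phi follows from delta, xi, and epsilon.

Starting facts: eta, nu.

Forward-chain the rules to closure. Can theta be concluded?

nu holds, so xi follows (Rule 4).
From xi, Rule 6 gives delta.
From delta, Rule 1 gives theta.

Yes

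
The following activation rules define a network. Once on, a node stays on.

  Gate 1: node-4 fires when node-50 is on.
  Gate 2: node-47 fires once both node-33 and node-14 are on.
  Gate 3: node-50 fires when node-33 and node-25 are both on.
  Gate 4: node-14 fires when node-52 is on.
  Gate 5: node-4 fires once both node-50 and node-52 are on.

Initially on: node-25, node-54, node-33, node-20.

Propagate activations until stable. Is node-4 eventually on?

Yes

node-33 and node-25 are on, so node-50 fires (Gate 3).
Gate 1: node-50 on → node-4 on.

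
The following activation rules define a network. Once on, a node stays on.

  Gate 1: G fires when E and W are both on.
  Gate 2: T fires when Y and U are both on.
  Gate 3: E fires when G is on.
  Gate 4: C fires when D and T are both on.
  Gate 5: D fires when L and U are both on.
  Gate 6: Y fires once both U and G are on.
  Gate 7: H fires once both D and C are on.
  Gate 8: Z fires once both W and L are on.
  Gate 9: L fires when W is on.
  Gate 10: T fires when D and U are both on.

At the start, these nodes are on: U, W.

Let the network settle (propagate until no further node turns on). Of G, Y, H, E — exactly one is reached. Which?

H

W is on, so L fires (Gate 9).
L and U are on, so D fires (Gate 5).
Gate 10: D and U on → T on.
D and T are on, so C fires (Gate 4).
D and C are on, so H fires (Gate 7).
Y would need U and G (Gate 6), but G never turns on. E would need G (Gate 3), but G never turns on. G would need E and W (Gate 1), but E never turns on.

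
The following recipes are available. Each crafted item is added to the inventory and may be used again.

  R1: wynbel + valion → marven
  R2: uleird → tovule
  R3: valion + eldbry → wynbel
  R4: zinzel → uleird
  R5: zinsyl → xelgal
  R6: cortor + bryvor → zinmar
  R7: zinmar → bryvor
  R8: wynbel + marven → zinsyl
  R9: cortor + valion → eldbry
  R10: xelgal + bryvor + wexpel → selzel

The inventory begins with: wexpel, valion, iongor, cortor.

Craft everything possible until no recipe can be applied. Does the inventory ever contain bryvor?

No

bryvor would need zinmar (R7), but zinmar is never obtained.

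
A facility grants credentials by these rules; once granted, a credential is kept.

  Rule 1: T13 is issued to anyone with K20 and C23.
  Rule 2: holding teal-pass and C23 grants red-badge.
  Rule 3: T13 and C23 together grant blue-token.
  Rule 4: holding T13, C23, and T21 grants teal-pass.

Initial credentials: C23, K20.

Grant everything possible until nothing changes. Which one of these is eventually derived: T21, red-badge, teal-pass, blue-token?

Holding K20 and C23 grants T13 (Rule 1).
Holding T13 and C23 grants blue-token (Rule 3).
red-badge would need teal-pass and C23 (Rule 2), but teal-pass is never granted. No rule produces T21, and it is not given. teal-pass would need T13, C23, and T21 (Rule 4), but T21 is never granted.

blue-token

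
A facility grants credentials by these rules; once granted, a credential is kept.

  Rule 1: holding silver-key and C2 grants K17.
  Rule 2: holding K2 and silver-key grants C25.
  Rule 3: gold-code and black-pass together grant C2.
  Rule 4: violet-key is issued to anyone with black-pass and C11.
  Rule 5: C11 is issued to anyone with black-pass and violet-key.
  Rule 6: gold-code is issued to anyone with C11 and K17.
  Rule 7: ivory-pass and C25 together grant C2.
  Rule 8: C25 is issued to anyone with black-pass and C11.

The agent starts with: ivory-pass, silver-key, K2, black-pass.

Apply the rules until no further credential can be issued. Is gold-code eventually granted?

gold-code would need C11 and K17 (Rule 6), but C11 is never granted.

No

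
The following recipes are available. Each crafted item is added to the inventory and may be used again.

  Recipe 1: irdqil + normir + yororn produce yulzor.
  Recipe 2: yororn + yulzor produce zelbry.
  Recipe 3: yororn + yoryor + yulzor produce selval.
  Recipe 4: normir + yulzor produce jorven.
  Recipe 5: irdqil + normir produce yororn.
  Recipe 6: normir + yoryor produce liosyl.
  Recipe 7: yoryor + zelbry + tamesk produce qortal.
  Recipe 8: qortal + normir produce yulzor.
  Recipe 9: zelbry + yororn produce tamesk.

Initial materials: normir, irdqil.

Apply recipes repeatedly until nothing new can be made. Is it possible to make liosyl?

No

liosyl would need normir and yoryor (Recipe 6), but yoryor is never obtained.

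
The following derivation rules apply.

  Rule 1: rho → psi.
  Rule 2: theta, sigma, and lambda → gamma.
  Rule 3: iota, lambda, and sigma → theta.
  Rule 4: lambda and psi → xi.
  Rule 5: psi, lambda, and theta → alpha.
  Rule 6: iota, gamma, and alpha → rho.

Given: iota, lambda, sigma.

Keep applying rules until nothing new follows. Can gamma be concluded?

Yes

iota, lambda, and sigma hold, so theta follows (Rule 3).
theta, sigma, and lambda hold, so gamma follows (Rule 2).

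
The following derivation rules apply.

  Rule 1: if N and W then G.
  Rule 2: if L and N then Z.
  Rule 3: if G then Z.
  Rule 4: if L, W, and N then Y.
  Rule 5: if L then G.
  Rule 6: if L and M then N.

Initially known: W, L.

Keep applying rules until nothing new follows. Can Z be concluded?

Yes

From L, Rule 5 gives G.
G holds, so Z follows (Rule 3).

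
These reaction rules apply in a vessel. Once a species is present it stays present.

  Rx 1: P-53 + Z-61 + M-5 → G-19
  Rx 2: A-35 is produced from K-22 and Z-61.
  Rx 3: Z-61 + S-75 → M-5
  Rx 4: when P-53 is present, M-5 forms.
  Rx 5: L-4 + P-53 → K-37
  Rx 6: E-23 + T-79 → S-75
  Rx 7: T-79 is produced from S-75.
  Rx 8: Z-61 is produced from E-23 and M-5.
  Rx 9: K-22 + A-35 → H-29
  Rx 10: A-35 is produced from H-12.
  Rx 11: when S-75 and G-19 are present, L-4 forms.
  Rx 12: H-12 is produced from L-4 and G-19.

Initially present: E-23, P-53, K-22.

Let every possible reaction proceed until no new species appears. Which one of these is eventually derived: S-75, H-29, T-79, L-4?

H-29

P-53 present → M-5 forms (Rx 4).
E-23 and M-5 present → Z-61 forms (Rx 8).
K-22 and Z-61 present → A-35 forms (Rx 2).
K-22 and A-35 present → H-29 forms (Rx 9).
T-79 would need S-75 (Rx 7), but S-75 never forms. S-75 would need E-23 and T-79 (Rx 6), but T-79 never forms. L-4 would need S-75 and G-19 (Rx 11), but S-75 never forms.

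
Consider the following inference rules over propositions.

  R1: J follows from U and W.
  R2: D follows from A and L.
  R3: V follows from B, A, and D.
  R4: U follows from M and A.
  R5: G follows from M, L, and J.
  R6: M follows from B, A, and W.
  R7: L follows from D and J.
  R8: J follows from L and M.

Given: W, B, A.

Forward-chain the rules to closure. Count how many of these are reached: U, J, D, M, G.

From B, A, and W, R6 gives M.
M and A hold, so U follows (R4).
U and W hold, so J follows (R1).
U: reached.
J: reached.
D would need A and L (R2), but L is never established.
M: reached.
G would need M, L, and J (R5), but L is never established.
Reached: U, J, and M — 3 of the 5.

3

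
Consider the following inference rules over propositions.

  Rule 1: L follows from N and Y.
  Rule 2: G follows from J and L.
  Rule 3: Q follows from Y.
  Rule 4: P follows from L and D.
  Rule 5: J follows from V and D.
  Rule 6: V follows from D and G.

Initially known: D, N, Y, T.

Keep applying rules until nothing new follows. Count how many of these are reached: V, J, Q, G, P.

N and Y hold, so L follows (Rule 1).
Y holds, so Q follows (Rule 3).
L and D hold, so P follows (Rule 4).
V would need D and G (Rule 6), but G is never established.
J would need V and D (Rule 5), but V is never established.
Q: reached.
G would need J and L (Rule 2), but J is never established.
P: reached.
Reached: Q and P — 2 of the 5.

2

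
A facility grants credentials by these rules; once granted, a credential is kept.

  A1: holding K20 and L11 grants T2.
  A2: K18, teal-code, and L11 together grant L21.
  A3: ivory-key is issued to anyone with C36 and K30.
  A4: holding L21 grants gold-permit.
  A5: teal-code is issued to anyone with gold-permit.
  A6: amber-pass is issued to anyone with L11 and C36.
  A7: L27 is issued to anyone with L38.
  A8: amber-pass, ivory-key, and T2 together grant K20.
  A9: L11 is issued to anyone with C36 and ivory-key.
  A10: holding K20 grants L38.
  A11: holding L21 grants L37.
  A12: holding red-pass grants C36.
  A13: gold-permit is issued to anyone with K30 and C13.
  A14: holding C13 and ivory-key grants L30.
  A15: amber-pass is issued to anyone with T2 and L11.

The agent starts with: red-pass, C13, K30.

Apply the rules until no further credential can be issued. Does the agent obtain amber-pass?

Yes

Holding red-pass grants C36 (A12).
Holding C36 and K30 grants ivory-key (A3).
Holding C36 and ivory-key grants L11 (A9).
Holding L11 and C36 grants amber-pass (A6).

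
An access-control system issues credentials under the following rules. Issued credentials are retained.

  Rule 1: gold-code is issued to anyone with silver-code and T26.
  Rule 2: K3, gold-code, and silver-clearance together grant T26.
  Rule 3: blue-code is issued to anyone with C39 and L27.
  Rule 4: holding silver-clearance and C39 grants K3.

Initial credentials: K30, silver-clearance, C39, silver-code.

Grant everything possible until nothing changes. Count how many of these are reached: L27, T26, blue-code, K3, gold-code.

1

Holding silver-clearance and C39 grants K3 (Rule 4).
No rule produces L27, and it is not given.
T26 would need K3, gold-code, and silver-clearance (Rule 2), but gold-code is never granted.
blue-code would need C39 and L27 (Rule 3), but L27 is never granted.
K3: reached.
gold-code would need silver-code and T26 (Rule 1), but T26 is never granted.
Reached: K3 — 1 of the 5.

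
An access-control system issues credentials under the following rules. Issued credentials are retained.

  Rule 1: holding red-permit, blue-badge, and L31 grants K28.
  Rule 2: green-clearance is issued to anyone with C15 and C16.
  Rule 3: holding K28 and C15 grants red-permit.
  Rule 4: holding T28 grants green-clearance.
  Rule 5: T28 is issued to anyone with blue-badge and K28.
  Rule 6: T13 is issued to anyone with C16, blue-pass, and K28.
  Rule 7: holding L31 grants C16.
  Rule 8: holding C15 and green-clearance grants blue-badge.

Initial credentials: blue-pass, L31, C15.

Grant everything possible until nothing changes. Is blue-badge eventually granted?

Yes

Holding L31 grants C16 (Rule 7).
Holding C15 and C16 grants green-clearance (Rule 2).
Holding C15 and green-clearance grants blue-badge (Rule 8).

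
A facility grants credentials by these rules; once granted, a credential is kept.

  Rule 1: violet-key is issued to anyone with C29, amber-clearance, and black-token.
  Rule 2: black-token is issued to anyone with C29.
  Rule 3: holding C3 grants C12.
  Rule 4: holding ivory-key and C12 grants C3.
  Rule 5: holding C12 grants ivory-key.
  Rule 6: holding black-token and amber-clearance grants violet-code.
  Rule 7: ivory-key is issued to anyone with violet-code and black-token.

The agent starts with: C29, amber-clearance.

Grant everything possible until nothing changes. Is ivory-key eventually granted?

Yes

Holding C29 grants black-token (Rule 2).
Holding black-token and amber-clearance grants violet-code (Rule 6).
Holding violet-code and black-token grants ivory-key (Rule 7).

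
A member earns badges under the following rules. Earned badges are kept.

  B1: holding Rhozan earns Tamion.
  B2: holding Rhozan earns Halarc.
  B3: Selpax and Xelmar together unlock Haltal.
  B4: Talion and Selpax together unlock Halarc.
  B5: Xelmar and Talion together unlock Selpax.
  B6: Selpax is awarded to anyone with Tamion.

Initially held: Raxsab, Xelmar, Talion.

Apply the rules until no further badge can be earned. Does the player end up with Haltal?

With Xelmar and Talion, Selpax is earned (B5).
With Selpax and Xelmar, Haltal is earned (B3).

Yes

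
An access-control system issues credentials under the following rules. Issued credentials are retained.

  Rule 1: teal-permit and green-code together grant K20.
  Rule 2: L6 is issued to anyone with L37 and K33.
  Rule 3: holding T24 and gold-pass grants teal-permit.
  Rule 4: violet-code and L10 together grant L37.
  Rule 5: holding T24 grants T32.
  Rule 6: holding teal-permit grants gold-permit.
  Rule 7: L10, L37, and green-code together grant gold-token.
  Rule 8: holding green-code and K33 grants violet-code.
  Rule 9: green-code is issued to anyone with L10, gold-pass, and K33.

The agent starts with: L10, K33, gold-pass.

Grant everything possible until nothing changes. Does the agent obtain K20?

No

K20 would need teal-permit and green-code (Rule 1), but teal-permit is never granted.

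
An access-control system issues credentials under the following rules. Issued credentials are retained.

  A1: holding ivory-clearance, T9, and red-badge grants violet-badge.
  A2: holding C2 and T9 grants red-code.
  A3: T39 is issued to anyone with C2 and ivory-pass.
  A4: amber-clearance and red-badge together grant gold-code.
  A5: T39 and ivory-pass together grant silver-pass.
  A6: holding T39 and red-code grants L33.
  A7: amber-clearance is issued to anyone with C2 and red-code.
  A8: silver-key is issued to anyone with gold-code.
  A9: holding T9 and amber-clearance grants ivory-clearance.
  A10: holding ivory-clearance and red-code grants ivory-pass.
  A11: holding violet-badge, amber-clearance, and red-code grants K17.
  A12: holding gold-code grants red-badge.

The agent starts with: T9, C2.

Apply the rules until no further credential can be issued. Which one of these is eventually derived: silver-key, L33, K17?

Holding C2 and T9 grants red-code (A2).
Holding C2 and red-code grants amber-clearance (A7).
Holding T9 and amber-clearance grants ivory-clearance (A9).
Holding ivory-clearance and red-code grants ivory-pass (A10).
Holding C2 and ivory-pass grants T39 (A3).
Holding T39 and red-code grants L33 (A6).
silver-key would need gold-code (A8), but gold-code is never granted. K17 would need violet-badge, amber-clearance, and red-code (A11), but violet-badge is never granted.

L33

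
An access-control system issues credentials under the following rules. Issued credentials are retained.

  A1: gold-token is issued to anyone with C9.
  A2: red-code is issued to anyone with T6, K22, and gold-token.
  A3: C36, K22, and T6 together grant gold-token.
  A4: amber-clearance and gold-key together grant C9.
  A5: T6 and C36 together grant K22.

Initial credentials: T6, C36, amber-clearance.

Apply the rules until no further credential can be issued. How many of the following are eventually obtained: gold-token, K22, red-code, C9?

3

Holding T6 and C36 grants K22 (A5).
Holding C36, K22, and T6 grants gold-token (A3).
Holding T6, K22, and gold-token grants red-code (A2).
gold-token: reached.
K22: reached.
red-code: reached.
C9 would need amber-clearance and gold-key (A4), but gold-key is never granted.
Reached: gold-token, K22, and red-code — 3 of the 4.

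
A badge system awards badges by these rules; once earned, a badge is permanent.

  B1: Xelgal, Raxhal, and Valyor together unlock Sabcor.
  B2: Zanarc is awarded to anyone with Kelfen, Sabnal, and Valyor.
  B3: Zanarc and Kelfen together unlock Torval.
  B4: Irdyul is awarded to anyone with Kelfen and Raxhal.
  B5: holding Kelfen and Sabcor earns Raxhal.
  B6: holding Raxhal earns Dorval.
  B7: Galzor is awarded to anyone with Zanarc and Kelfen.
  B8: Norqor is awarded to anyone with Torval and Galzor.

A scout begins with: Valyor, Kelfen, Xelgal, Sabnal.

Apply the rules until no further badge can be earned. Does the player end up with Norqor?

With Kelfen, Sabnal, and Valyor, Zanarc is earned (B2).
With Zanarc and Kelfen, Torval is earned (B3).
With Zanarc and Kelfen, Galzor is earned (B7).
With Torval and Galzor, Norqor is earned (B8).

Yes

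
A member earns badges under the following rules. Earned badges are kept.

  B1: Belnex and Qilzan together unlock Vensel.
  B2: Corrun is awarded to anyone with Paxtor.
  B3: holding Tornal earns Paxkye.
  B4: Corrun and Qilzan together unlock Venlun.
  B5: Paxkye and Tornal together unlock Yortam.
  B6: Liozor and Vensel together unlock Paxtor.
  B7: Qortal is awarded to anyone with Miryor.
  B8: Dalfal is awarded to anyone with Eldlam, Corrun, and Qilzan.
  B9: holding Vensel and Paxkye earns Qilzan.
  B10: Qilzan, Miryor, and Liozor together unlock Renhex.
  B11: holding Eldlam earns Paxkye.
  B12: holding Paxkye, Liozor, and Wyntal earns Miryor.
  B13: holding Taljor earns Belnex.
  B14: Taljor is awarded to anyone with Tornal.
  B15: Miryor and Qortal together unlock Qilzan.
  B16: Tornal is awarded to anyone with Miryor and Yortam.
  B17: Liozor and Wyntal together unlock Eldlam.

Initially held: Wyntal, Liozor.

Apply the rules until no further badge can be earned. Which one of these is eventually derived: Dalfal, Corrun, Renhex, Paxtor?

With Liozor and Wyntal, Eldlam is earned (B17).
With Eldlam, Paxkye is earned (B11).
With Paxkye, Liozor, and Wyntal, Miryor is earned (B12).
With Miryor, Qortal is earned (B7).
With Miryor and Qortal, Qilzan is earned (B15).
With Qilzan, Miryor, and Liozor, Renhex is earned (B10).
Dalfal would need Eldlam, Corrun, and Qilzan (B8), but Corrun is never earned. Paxtor would need Liozor and Vensel (B6), but Vensel is never earned. Corrun would need Paxtor (B2), but Paxtor is never earned.

Renhex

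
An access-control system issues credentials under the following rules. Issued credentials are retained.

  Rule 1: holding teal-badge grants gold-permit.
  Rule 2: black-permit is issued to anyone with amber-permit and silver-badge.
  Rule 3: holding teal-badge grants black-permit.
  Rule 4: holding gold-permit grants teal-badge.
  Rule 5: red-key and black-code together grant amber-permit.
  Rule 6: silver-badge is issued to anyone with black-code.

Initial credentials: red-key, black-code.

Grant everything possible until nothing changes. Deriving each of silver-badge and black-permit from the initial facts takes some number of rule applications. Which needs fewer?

silver-badge

silver-badge: Holding black-code grants silver-badge (Rule 6). [1 rule application]
black-permit: Holding red-key and black-code grants amber-permit (Rule 5). Holding black-code grants silver-badge (Rule 6). Holding amber-permit and silver-badge grants black-permit (Rule 2). [3 rule applications]
silver-badge needs fewer.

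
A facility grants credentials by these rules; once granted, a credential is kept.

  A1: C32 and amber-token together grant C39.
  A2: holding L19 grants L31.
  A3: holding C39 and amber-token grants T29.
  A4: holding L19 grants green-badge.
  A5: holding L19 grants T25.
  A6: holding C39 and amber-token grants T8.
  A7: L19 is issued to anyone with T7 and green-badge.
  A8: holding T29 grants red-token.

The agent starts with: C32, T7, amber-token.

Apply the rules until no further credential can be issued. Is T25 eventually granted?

T25 would need L19 (A5), but L19 is never granted.

No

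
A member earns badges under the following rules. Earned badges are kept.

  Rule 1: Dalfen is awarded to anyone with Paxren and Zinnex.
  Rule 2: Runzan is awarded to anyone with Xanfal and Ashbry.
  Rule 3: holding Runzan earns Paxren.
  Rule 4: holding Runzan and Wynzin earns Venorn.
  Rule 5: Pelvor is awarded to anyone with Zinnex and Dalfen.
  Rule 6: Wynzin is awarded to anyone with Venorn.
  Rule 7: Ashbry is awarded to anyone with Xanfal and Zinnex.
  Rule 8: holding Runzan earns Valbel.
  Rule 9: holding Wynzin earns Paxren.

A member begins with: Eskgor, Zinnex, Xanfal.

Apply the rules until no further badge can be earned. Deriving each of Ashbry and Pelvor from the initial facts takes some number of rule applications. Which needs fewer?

Ashbry: With Xanfal and Zinnex, Ashbry is earned (Rule 7). [1 rule application]
Pelvor: With Xanfal and Zinnex, Ashbry is earned (Rule 7). With Xanfal and Ashbry, Runzan is earned (Rule 2). With Runzan, Paxren is earned (Rule 3). With Paxren and Zinnex, Dalfen is earned (Rule 1). With Zinnex and Dalfen, Pelvor is earned (Rule 5). [5 rule applications]
Ashbry needs fewer.

Ashbry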